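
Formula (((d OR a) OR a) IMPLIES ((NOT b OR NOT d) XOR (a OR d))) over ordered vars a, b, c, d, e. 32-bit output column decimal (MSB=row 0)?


Formula: (((d OR a) OR a) IMPLIES ((NOT b OR NOT d) XOR (a OR d))) over a, b, c, d, e (32 rows)
Evaluate each row (bits = a,b,c,d,e, MSB first):
  row 0 [00000]: (((0 OR 0) OR 0) IMPLIES ((NOT 0 OR NOT 0) XOR (0 OR 0))) -> 1
  row 1 [00001]: (((0 OR 0) OR 0) IMPLIES ((NOT 0 OR NOT 0) XOR (0 OR 0))) -> 1
  row 2 [00010]: (((1 OR 0) OR 0) IMPLIES ((NOT 0 OR NOT 1) XOR (0 OR 1))) -> 0
  row 3 [00011]: (((1 OR 0) OR 0) IMPLIES ((NOT 0 OR NOT 1) XOR (0 OR 1))) -> 0
  row 4 [00100]: (((0 OR 0) OR 0) IMPLIES ((NOT 0 OR NOT 0) XOR (0 OR 0))) -> 1
  row 5 [00101]: (((0 OR 0) OR 0) IMPLIES ((NOT 0 OR NOT 0) XOR (0 OR 0))) -> 1
  row 6 [00110]: (((1 OR 0) OR 0) IMPLIES ((NOT 0 OR NOT 1) XOR (0 OR 1))) -> 0
  row 7 [00111]: (((1 OR 0) OR 0) IMPLIES ((NOT 0 OR NOT 1) XOR (0 OR 1))) -> 0
  row 8 [01000]: (((0 OR 0) OR 0) IMPLIES ((NOT 1 OR NOT 0) XOR (0 OR 0))) -> 1
  row 9 [01001]: (((0 OR 0) OR 0) IMPLIES ((NOT 1 OR NOT 0) XOR (0 OR 0))) -> 1
  row 10 [01010]: (((1 OR 0) OR 0) IMPLIES ((NOT 1 OR NOT 1) XOR (0 OR 1))) -> 1
  row 11 [01011]: (((1 OR 0) OR 0) IMPLIES ((NOT 1 OR NOT 1) XOR (0 OR 1))) -> 1
  row 12 [01100]: (((0 OR 0) OR 0) IMPLIES ((NOT 1 OR NOT 0) XOR (0 OR 0))) -> 1
  row 13 [01101]: (((0 OR 0) OR 0) IMPLIES ((NOT 1 OR NOT 0) XOR (0 OR 0))) -> 1
  row 14 [01110]: (((1 OR 0) OR 0) IMPLIES ((NOT 1 OR NOT 1) XOR (0 OR 1))) -> 1
  row 15 [01111]: (((1 OR 0) OR 0) IMPLIES ((NOT 1 OR NOT 1) XOR (0 OR 1))) -> 1
  row 16 [10000]: (((0 OR 1) OR 1) IMPLIES ((NOT 0 OR NOT 0) XOR (1 OR 0))) -> 0
  row 17 [10001]: (((0 OR 1) OR 1) IMPLIES ((NOT 0 OR NOT 0) XOR (1 OR 0))) -> 0
  row 18 [10010]: (((1 OR 1) OR 1) IMPLIES ((NOT 0 OR NOT 1) XOR (1 OR 1))) -> 0
  row 19 [10011]: (((1 OR 1) OR 1) IMPLIES ((NOT 0 OR NOT 1) XOR (1 OR 1))) -> 0
  row 20 [10100]: (((0 OR 1) OR 1) IMPLIES ((NOT 0 OR NOT 0) XOR (1 OR 0))) -> 0
  row 21 [10101]: (((0 OR 1) OR 1) IMPLIES ((NOT 0 OR NOT 0) XOR (1 OR 0))) -> 0
  row 22 [10110]: (((1 OR 1) OR 1) IMPLIES ((NOT 0 OR NOT 1) XOR (1 OR 1))) -> 0
  row 23 [10111]: (((1 OR 1) OR 1) IMPLIES ((NOT 0 OR NOT 1) XOR (1 OR 1))) -> 0
  row 24 [11000]: (((0 OR 1) OR 1) IMPLIES ((NOT 1 OR NOT 0) XOR (1 OR 0))) -> 0
  row 25 [11001]: (((0 OR 1) OR 1) IMPLIES ((NOT 1 OR NOT 0) XOR (1 OR 0))) -> 0
  row 26 [11010]: (((1 OR 1) OR 1) IMPLIES ((NOT 1 OR NOT 1) XOR (1 OR 1))) -> 1
  row 27 [11011]: (((1 OR 1) OR 1) IMPLIES ((NOT 1 OR NOT 1) XOR (1 OR 1))) -> 1
  row 28 [11100]: (((0 OR 1) OR 1) IMPLIES ((NOT 1 OR NOT 0) XOR (1 OR 0))) -> 0
  row 29 [11101]: (((0 OR 1) OR 1) IMPLIES ((NOT 1 OR NOT 0) XOR (1 OR 0))) -> 0
  row 30 [11110]: (((1 OR 1) OR 1) IMPLIES ((NOT 1 OR NOT 1) XOR (1 OR 1))) -> 1
  row 31 [11111]: (((1 OR 1) OR 1) IMPLIES ((NOT 1 OR NOT 1) XOR (1 OR 1))) -> 1
Full result column, 4 rows per line (a,b,c fixed per line; d,e runs 00..11 left to right):
  rows 0-3 [a,b,c=000]: 1100  = hex C
  rows 4-7 [a,b,c=001]: 1100  = hex C
  rows 8-11 [a,b,c=010]: 1111  = hex F
  rows 12-15 [a,b,c=011]: 1111  = hex F
  rows 16-19 [a,b,c=100]: 0000  = hex 0
  rows 20-23 [a,b,c=101]: 0000  = hex 0
  rows 24-27 [a,b,c=110]: 0011  = hex 3
  rows 28-31 [a,b,c=111]: 0011  = hex 3
Output column (row 0 .. row 31) = 11001100111111110000000000110011
Output column grouped in 4s = 1100 1100 1111 1111 0000 0000 0011 0011 = 0xCCFF0033
Convert to decimal digit by digit (value = value*16 + digit):
  C -> 12
  12*16 + 12 (C) = 204
  204*16 + 15 (F) = 3279
  3279*16 + 15 (F) = 52479
  52479*16 + 0 = 839664
  839664*16 + 0 = 13434624
  13434624*16 + 3 = 214953987
  214953987*16 + 3 = 3439263795
Decimal = 3439263795

3439263795


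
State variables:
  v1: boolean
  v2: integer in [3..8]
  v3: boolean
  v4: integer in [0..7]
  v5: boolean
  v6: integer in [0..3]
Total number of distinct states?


State space = product of domain sizes of all variables.
Domain sizes:
  v1 (boolean): 2
  v2 (integer in [3..8]): 6
  v3 (boolean): 2
  v4 (integer in [0..7]): 8
  v5 (boolean): 2
  v6 (integer in [0..3]): 4
Product = 2 * 6 * 2 * 8 * 2 * 4 = 1536

1536


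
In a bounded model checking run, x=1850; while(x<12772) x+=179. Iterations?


Step 1: x goes from 1850 toward 12772 by 179; the body runs while x<12772, so iterations = ceil((bound-start)/step)
Step 2: Distance=10922
Step 3: ceil(10922/179)=62

62


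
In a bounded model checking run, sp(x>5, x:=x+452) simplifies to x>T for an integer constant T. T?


Formula: sp(P, x:=E) = exists old_x. (x = E[old_x/x]) AND P[old_x/x] (old_x is the value of x before the assignment; eliminate old_x by solving x = E[old_x/x] for old_x)
Step 1: Precondition P: x>5, i.e. old_x > 5
Step 2: Assignment gives x = old_x + 452, so old_x = x - 452
Step 3: Substitute into P: x - 452 > 5
Step 4: Simplify: x > 5+452 = 457

457


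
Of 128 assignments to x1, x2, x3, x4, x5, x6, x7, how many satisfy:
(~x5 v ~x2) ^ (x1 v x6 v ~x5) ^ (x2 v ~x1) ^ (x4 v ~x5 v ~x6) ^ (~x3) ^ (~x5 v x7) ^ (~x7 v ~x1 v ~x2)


CNF with 7 clauses over 7 vars (128 assignments).
An assignment satisfies CNF iff every clause has >=1 true literal.
Check each row (bits = x1,x2,x3,x4,x5,x6,x7; clause T/F shown):
  row 0 [0000000]: clauses=TTTTTTT -> 1
  row 1 [0000001]: clauses=TTTTTTT -> 1
  row 2 [0000010]: clauses=TTTTTTT -> 1
  row 3 [0000011]: clauses=TTTTTTT -> 1
  row 4 [0000100]: clauses=TFTTTFT -> 0
  (every remaining row is evaluated the same way; all 128 results are listed next)
Full result column, 8 rows per line (x1,x2,x3,x4 fixed per line; x5,x6,x7 runs 000..111 left to right):
  rows 0-7 [x1,x2,x3,x4=0000]: 11110000  (ones: 4)
  rows 8-15 [x1,x2,x3,x4=0001]: 11110001  (ones: 5)
  rows 16-23 [x1,x2,x3,x4=0010]: 00000000  (ones: 0)
  rows 24-31 [x1,x2,x3,x4=0011]: 00000000  (ones: 0)
  rows 32-39 [x1,x2,x3,x4=0100]: 11110000  (ones: 4)
  rows 40-47 [x1,x2,x3,x4=0101]: 11110000  (ones: 4)
  rows 48-55 [x1,x2,x3,x4=0110]: 00000000  (ones: 0)
  rows 56-63 [x1,x2,x3,x4=0111]: 00000000  (ones: 0)
  rows 64-71 [x1,x2,x3,x4=1000]: 00000000  (ones: 0)
  rows 72-79 [x1,x2,x3,x4=1001]: 00000000  (ones: 0)
  rows 80-87 [x1,x2,x3,x4=1010]: 00000000  (ones: 0)
  rows 88-95 [x1,x2,x3,x4=1011]: 00000000  (ones: 0)
  rows 96-103 [x1,x2,x3,x4=1100]: 10100000  (ones: 2)
  rows 104-111 [x1,x2,x3,x4=1101]: 10100000  (ones: 2)
  rows 112-119 [x1,x2,x3,x4=1110]: 00000000  (ones: 0)
  rows 120-127 [x1,x2,x3,x4=1111]: 00000000  (ones: 0)
Satisfying assignments = 4+5+0+0+4+4+0+0+0+0+0+0+2+2+0+0 = 21

21


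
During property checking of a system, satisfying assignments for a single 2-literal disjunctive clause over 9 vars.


Step 1: Total=2^9=512
Step 2: Unsat when all 2 false: 2^7=128
Step 3: Sat=512-128=384

384


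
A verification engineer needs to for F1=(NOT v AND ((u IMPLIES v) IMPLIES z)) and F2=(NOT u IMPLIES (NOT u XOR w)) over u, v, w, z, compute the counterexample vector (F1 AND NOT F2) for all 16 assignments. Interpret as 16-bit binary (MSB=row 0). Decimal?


F1 = (NOT v AND ((u IMPLIES v) IMPLIES z))
F2 = (NOT u IMPLIES (NOT u XOR w))
Counterexample to F1=>F2 is where F1=1 and F2=0.
Evaluate each row (bits = u,v,w,z, MSB first):
  row 0 [0000]: F1=0 F2=1 -> F1&~F2 -> 0
  row 1 [0001]: F1=1 F2=1 -> F1&~F2 -> 0
  row 2 [0010]: F1=0 F2=0 -> F1&~F2 -> 0
  row 3 [0011]: F1=1 F2=0 -> F1&~F2 -> 1
  row 4 [0100]: F1=0 F2=1 -> F1&~F2 -> 0
  row 5 [0101]: F1=0 F2=1 -> F1&~F2 -> 0
  row 6 [0110]: F1=0 F2=0 -> F1&~F2 -> 0
  row 7 [0111]: F1=0 F2=0 -> F1&~F2 -> 0
  row 8 [1000]: F1=1 F2=1 -> F1&~F2 -> 0
  row 9 [1001]: F1=1 F2=1 -> F1&~F2 -> 0
  row 10 [1010]: F1=1 F2=1 -> F1&~F2 -> 0
  row 11 [1011]: F1=1 F2=1 -> F1&~F2 -> 0
  row 12 [1100]: F1=0 F2=1 -> F1&~F2 -> 0
  row 13 [1101]: F1=0 F2=1 -> F1&~F2 -> 0
  row 14 [1110]: F1=0 F2=1 -> F1&~F2 -> 0
  row 15 [1111]: F1=0 F2=1 -> F1&~F2 -> 0
Full result column, 4 rows per line (u,v fixed per line; w,z runs 00..11 left to right):
  rows 0-3 [u,v=00]: 0001  = hex 1
  rows 4-7 [u,v=01]: 0000  = hex 0
  rows 8-11 [u,v=10]: 0000  = hex 0
  rows 12-15 [u,v=11]: 0000  = hex 0
Counterexample vector (row 0 .. row 15) = 0001000000000000
Output column grouped in 4s = 0001 0000 0000 0000 = 0x1000
Convert to decimal digit by digit (value = value*16 + digit):
  1 -> 1
  1*16 + 0 = 16
  16*16 + 0 = 256
  256*16 + 0 = 4096
Decimal = 4096

4096


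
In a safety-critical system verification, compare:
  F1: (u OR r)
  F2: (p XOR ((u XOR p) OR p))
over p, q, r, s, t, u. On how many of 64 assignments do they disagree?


F1 = (u OR r)
F2 = (p XOR ((u XOR p) OR p))
Evaluate both on each of 64 rows (bits = p,q,r,s,t,u):
  row 0 [000000]: F1=0 F2=0 -> 0
  row 1 [000001]: F1=1 F2=1 -> 0
  row 2 [000010]: F1=0 F2=0 -> 0
  row 3 [000011]: F1=1 F2=1 -> 0
  row 4 [000100]: F1=0 F2=0 -> 0
  (every remaining row is evaluated the same way; all 64 results are listed next)
Full result column, 8 rows per line (p,q,r fixed per line; s,t,u runs 000..111 left to right):
  rows 0-7 [p,q,r=000]: 00000000  (ones: 0)
  rows 8-15 [p,q,r=001]: 10101010  (ones: 4)
  rows 16-23 [p,q,r=010]: 00000000  (ones: 0)
  rows 24-31 [p,q,r=011]: 10101010  (ones: 4)
  rows 32-39 [p,q,r=100]: 01010101  (ones: 4)
  rows 40-47 [p,q,r=101]: 11111111  (ones: 8)
  rows 48-55 [p,q,r=110]: 01010101  (ones: 4)
  rows 56-63 [p,q,r=111]: 11111111  (ones: 8)
Disagreements = 0+4+0+4+4+8+4+8 = 32

32


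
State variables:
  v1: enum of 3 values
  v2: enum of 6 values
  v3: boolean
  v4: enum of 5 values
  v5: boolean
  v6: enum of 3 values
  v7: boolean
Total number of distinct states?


State space = product of domain sizes of all variables.
Domain sizes:
  v1 (enum of 3 values): 3
  v2 (enum of 6 values): 6
  v3 (boolean): 2
  v4 (enum of 5 values): 5
  v5 (boolean): 2
  v6 (enum of 3 values): 3
  v7 (boolean): 2
Product = 3 * 6 * 2 * 5 * 2 * 3 * 2 = 2160

2160


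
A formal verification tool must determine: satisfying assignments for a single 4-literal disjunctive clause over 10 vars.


Step 1: Total=2^10=1024
Step 2: Unsat when all 4 false: 2^6=64
Step 3: Sat=1024-64=960

960


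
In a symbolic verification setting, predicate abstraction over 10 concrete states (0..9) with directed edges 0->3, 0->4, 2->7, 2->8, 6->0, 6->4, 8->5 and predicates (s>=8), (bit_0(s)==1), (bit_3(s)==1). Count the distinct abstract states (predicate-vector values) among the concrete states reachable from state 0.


BFS from 0:
Concrete reachable: {0, 3, 4}
Abstract via predicates (s>=8), (bit_0(s)==1), (bit_3(s)==1):
  (0,0,0) <- {0, 4}
  (0,1,0) <- {3}
Distinct abstract states = 2

2


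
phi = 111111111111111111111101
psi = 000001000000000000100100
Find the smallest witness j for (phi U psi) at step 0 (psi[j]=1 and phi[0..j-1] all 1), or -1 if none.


(phi U psi) at 0: need smallest j with psi[j]=1 and phi[i]=1 for all i in [0,j).
Scan from step 0:
  step 0: phi=1, psi=0 -> continue
  step 1: phi=1, psi=0 -> continue
  step 2: phi=1, psi=0 -> continue
  step 3: phi=1, psi=0 -> continue
  step 5: psi=1 and phi held for [0,5) -> witness found
Witness step = 5

5


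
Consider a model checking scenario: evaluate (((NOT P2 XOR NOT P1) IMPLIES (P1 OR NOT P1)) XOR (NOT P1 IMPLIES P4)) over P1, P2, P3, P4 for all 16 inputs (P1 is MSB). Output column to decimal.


Formula: (((NOT P2 XOR NOT P1) IMPLIES (P1 OR NOT P1)) XOR (NOT P1 IMPLIES P4)) over P1, P2, P3, P4 (16 rows)
Evaluate each row (bits = P1,P2,P3,P4, MSB first):
  row 0 [0000]: (((NOT 0 XOR NOT 0) IMPLIES (0 OR NOT 0)) XOR (NOT 0 IMPLIES 0)) -> 1
  row 1 [0001]: (((NOT 0 XOR NOT 0) IMPLIES (0 OR NOT 0)) XOR (NOT 0 IMPLIES 1)) -> 0
  row 2 [0010]: (((NOT 0 XOR NOT 0) IMPLIES (0 OR NOT 0)) XOR (NOT 0 IMPLIES 0)) -> 1
  row 3 [0011]: (((NOT 0 XOR NOT 0) IMPLIES (0 OR NOT 0)) XOR (NOT 0 IMPLIES 1)) -> 0
  row 4 [0100]: (((NOT 1 XOR NOT 0) IMPLIES (0 OR NOT 0)) XOR (NOT 0 IMPLIES 0)) -> 1
  row 5 [0101]: (((NOT 1 XOR NOT 0) IMPLIES (0 OR NOT 0)) XOR (NOT 0 IMPLIES 1)) -> 0
  row 6 [0110]: (((NOT 1 XOR NOT 0) IMPLIES (0 OR NOT 0)) XOR (NOT 0 IMPLIES 0)) -> 1
  row 7 [0111]: (((NOT 1 XOR NOT 0) IMPLIES (0 OR NOT 0)) XOR (NOT 0 IMPLIES 1)) -> 0
  row 8 [1000]: (((NOT 0 XOR NOT 1) IMPLIES (1 OR NOT 1)) XOR (NOT 1 IMPLIES 0)) -> 0
  row 9 [1001]: (((NOT 0 XOR NOT 1) IMPLIES (1 OR NOT 1)) XOR (NOT 1 IMPLIES 1)) -> 0
  row 10 [1010]: (((NOT 0 XOR NOT 1) IMPLIES (1 OR NOT 1)) XOR (NOT 1 IMPLIES 0)) -> 0
  row 11 [1011]: (((NOT 0 XOR NOT 1) IMPLIES (1 OR NOT 1)) XOR (NOT 1 IMPLIES 1)) -> 0
  row 12 [1100]: (((NOT 1 XOR NOT 1) IMPLIES (1 OR NOT 1)) XOR (NOT 1 IMPLIES 0)) -> 0
  row 13 [1101]: (((NOT 1 XOR NOT 1) IMPLIES (1 OR NOT 1)) XOR (NOT 1 IMPLIES 1)) -> 0
  row 14 [1110]: (((NOT 1 XOR NOT 1) IMPLIES (1 OR NOT 1)) XOR (NOT 1 IMPLIES 0)) -> 0
  row 15 [1111]: (((NOT 1 XOR NOT 1) IMPLIES (1 OR NOT 1)) XOR (NOT 1 IMPLIES 1)) -> 0
Full result column, 4 rows per line (P1,P2 fixed per line; P3,P4 runs 00..11 left to right):
  rows 0-3 [P1,P2=00]: 1010  = hex A
  rows 4-7 [P1,P2=01]: 1010  = hex A
  rows 8-11 [P1,P2=10]: 0000  = hex 0
  rows 12-15 [P1,P2=11]: 0000  = hex 0
Output column (row 0 .. row 15) = 1010101000000000
Output column grouped in 4s = 1010 1010 0000 0000 = 0xAA00
Convert to decimal digit by digit (value = value*16 + digit):
  A -> 10
  10*16 + 10 (A) = 170
  170*16 + 0 = 2720
  2720*16 + 0 = 43520
Decimal = 43520

43520


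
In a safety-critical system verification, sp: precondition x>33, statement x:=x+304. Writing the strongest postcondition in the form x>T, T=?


Formula: sp(P, x:=E) = exists old_x. (x = E[old_x/x]) AND P[old_x/x] (old_x is the value of x before the assignment; eliminate old_x by solving x = E[old_x/x] for old_x)
Step 1: Precondition P: x>33, i.e. old_x > 33
Step 2: Assignment gives x = old_x + 304, so old_x = x - 304
Step 3: Substitute into P: x - 304 > 33
Step 4: Simplify: x > 33+304 = 337

337


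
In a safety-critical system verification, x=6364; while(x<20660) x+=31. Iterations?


Step 1: x goes from 6364 toward 20660 by 31; the body runs while x<20660, so iterations = ceil((bound-start)/step)
Step 2: Distance=14296
Step 3: ceil(14296/31)=462

462


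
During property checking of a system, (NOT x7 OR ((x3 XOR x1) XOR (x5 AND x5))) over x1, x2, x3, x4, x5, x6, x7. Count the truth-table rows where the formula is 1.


Formula: (NOT x7 OR ((x3 XOR x1) XOR (x5 AND x5))) over 7 vars (128 rows)
Evaluate each row (x1, x2, x3, x4, x5, x6, x7 as bits, MSB first):
  row 0 [0000000]: (NOT 0 OR ((0 XOR 0) XOR (0 AND 0))) -> 1
  row 1 [0000001]: (NOT 1 OR ((0 XOR 0) XOR (0 AND 0))) -> 0
  row 2 [0000010]: (NOT 0 OR ((0 XOR 0) XOR (0 AND 0))) -> 1
  row 3 [0000011]: (NOT 1 OR ((0 XOR 0) XOR (0 AND 0))) -> 0
  row 4 [0000100]: (NOT 0 OR ((0 XOR 0) XOR (1 AND 1))) -> 1
  (every remaining row is evaluated the same way; all 128 results are listed next)
Full result column, 8 rows per line (x1,x2,x3,x4 fixed per line; x5,x6,x7 runs 000..111 left to right):
  rows 0-7 [x1,x2,x3,x4=0000]: 10101111  (ones: 6)
  rows 8-15 [x1,x2,x3,x4=0001]: 10101111  (ones: 6)
  rows 16-23 [x1,x2,x3,x4=0010]: 11111010  (ones: 6)
  rows 24-31 [x1,x2,x3,x4=0011]: 11111010  (ones: 6)
  rows 32-39 [x1,x2,x3,x4=0100]: 10101111  (ones: 6)
  rows 40-47 [x1,x2,x3,x4=0101]: 10101111  (ones: 6)
  rows 48-55 [x1,x2,x3,x4=0110]: 11111010  (ones: 6)
  rows 56-63 [x1,x2,x3,x4=0111]: 11111010  (ones: 6)
  rows 64-71 [x1,x2,x3,x4=1000]: 11111010  (ones: 6)
  rows 72-79 [x1,x2,x3,x4=1001]: 11111010  (ones: 6)
  rows 80-87 [x1,x2,x3,x4=1010]: 10101111  (ones: 6)
  rows 88-95 [x1,x2,x3,x4=1011]: 10101111  (ones: 6)
  rows 96-103 [x1,x2,x3,x4=1100]: 11111010  (ones: 6)
  rows 104-111 [x1,x2,x3,x4=1101]: 11111010  (ones: 6)
  rows 112-119 [x1,x2,x3,x4=1110]: 10101111  (ones: 6)
  rows 120-127 [x1,x2,x3,x4=1111]: 10101111  (ones: 6)
Count of 1-rows = 6+6+6+6+6+6+6+6+6+6+6+6+6+6+6+6 = 96

96


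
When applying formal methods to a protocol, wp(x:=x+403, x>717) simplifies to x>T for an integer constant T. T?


Formula: wp(x:=E, P) = P[E/x] (substitute E for x in postcondition)
Step 1: Postcondition: x>717
Step 2: Substitute x+403 for x: x+403>717
Step 3: Solve for x: x > 717-403 = 314

314


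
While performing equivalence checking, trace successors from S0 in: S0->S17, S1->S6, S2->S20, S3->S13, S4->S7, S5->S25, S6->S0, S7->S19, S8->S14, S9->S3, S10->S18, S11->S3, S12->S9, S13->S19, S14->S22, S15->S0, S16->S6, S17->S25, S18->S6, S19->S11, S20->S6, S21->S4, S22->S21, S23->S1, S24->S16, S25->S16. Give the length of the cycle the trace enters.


Trace from S0 until a state repeats:
  S0 -> S17 -> S25 -> S16 -> S6 -> S0
S0 first seen at step 0, revisited at step 5.
Cycle length = 5 - 0 = 5

5


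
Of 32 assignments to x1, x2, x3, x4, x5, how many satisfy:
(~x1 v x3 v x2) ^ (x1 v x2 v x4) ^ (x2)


CNF with 3 clauses over 5 vars (32 assignments).
An assignment satisfies CNF iff every clause has >=1 true literal.
Check each row (bits = x1,x2,x3,x4,x5; clause T/F shown):
  row 0 [00000]: clauses=TFF -> 0
  row 1 [00001]: clauses=TFF -> 0
  row 2 [00010]: clauses=TTF -> 0
  row 3 [00011]: clauses=TTF -> 0
  row 4 [00100]: clauses=TFF -> 0
  row 5 [00101]: clauses=TFF -> 0
  row 6 [00110]: clauses=TTF -> 0
  row 7 [00111]: clauses=TTF -> 0
  row 8 [01000]: clauses=TTT -> 1
  row 9 [01001]: clauses=TTT -> 1
  row 10 [01010]: clauses=TTT -> 1
  row 11 [01011]: clauses=TTT -> 1
  row 12 [01100]: clauses=TTT -> 1
  row 13 [01101]: clauses=TTT -> 1
  row 14 [01110]: clauses=TTT -> 1
  row 15 [01111]: clauses=TTT -> 1
  row 16 [10000]: clauses=FTF -> 0
  row 17 [10001]: clauses=FTF -> 0
  row 18 [10010]: clauses=FTF -> 0
  row 19 [10011]: clauses=FTF -> 0
  row 20 [10100]: clauses=TTF -> 0
  row 21 [10101]: clauses=TTF -> 0
  row 22 [10110]: clauses=TTF -> 0
  row 23 [10111]: clauses=TTF -> 0
  row 24 [11000]: clauses=TTT -> 1
  row 25 [11001]: clauses=TTT -> 1
  row 26 [11010]: clauses=TTT -> 1
  row 27 [11011]: clauses=TTT -> 1
  row 28 [11100]: clauses=TTT -> 1
  row 29 [11101]: clauses=TTT -> 1
  row 30 [11110]: clauses=TTT -> 1
  row 31 [11111]: clauses=TTT -> 1
Full result column, 8 rows per line (x1,x2 fixed per line; x3,x4,x5 runs 000..111 left to right):
  rows 0-7 [x1,x2=00]: 00000000  (ones: 0)
  rows 8-15 [x1,x2=01]: 11111111  (ones: 8)
  rows 16-23 [x1,x2=10]: 00000000  (ones: 0)
  rows 24-31 [x1,x2=11]: 11111111  (ones: 8)
Satisfying assignments = 0+8+0+8 = 16

16


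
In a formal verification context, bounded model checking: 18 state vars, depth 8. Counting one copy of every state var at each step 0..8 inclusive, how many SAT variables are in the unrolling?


BMC unrolls to depth k, creating one copy of each state var for steps 0..k.
Step count = 8 + 1 = 9 (steps 0 through 8)
Vars per step = 18
Total = 18 * 9 = 162

162


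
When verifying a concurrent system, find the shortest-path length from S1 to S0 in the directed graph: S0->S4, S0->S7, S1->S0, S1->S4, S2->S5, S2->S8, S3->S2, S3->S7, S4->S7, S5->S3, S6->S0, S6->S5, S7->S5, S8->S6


BFS layer-by-layer from S1:
  dist 0: {S1}
  dist 1: {S0, S4}
  -> S0 reached at distance 1
Shortest path length = 1

1


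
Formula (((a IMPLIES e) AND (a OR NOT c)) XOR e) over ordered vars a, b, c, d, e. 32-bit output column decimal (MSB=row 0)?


Formula: (((a IMPLIES e) AND (a OR NOT c)) XOR e) over a, b, c, d, e (32 rows)
Evaluate each row (bits = a,b,c,d,e, MSB first):
  row 0 [00000]: (((0 IMPLIES 0) AND (0 OR NOT 0)) XOR 0) -> 1
  row 1 [00001]: (((0 IMPLIES 1) AND (0 OR NOT 0)) XOR 1) -> 0
  row 2 [00010]: (((0 IMPLIES 0) AND (0 OR NOT 0)) XOR 0) -> 1
  row 3 [00011]: (((0 IMPLIES 1) AND (0 OR NOT 0)) XOR 1) -> 0
  row 4 [00100]: (((0 IMPLIES 0) AND (0 OR NOT 1)) XOR 0) -> 0
  row 5 [00101]: (((0 IMPLIES 1) AND (0 OR NOT 1)) XOR 1) -> 1
  row 6 [00110]: (((0 IMPLIES 0) AND (0 OR NOT 1)) XOR 0) -> 0
  row 7 [00111]: (((0 IMPLIES 1) AND (0 OR NOT 1)) XOR 1) -> 1
  row 8 [01000]: (((0 IMPLIES 0) AND (0 OR NOT 0)) XOR 0) -> 1
  row 9 [01001]: (((0 IMPLIES 1) AND (0 OR NOT 0)) XOR 1) -> 0
  row 10 [01010]: (((0 IMPLIES 0) AND (0 OR NOT 0)) XOR 0) -> 1
  row 11 [01011]: (((0 IMPLIES 1) AND (0 OR NOT 0)) XOR 1) -> 0
  row 12 [01100]: (((0 IMPLIES 0) AND (0 OR NOT 1)) XOR 0) -> 0
  row 13 [01101]: (((0 IMPLIES 1) AND (0 OR NOT 1)) XOR 1) -> 1
  row 14 [01110]: (((0 IMPLIES 0) AND (0 OR NOT 1)) XOR 0) -> 0
  row 15 [01111]: (((0 IMPLIES 1) AND (0 OR NOT 1)) XOR 1) -> 1
  row 16 [10000]: (((1 IMPLIES 0) AND (1 OR NOT 0)) XOR 0) -> 0
  row 17 [10001]: (((1 IMPLIES 1) AND (1 OR NOT 0)) XOR 1) -> 0
  row 18 [10010]: (((1 IMPLIES 0) AND (1 OR NOT 0)) XOR 0) -> 0
  row 19 [10011]: (((1 IMPLIES 1) AND (1 OR NOT 0)) XOR 1) -> 0
  row 20 [10100]: (((1 IMPLIES 0) AND (1 OR NOT 1)) XOR 0) -> 0
  row 21 [10101]: (((1 IMPLIES 1) AND (1 OR NOT 1)) XOR 1) -> 0
  row 22 [10110]: (((1 IMPLIES 0) AND (1 OR NOT 1)) XOR 0) -> 0
  row 23 [10111]: (((1 IMPLIES 1) AND (1 OR NOT 1)) XOR 1) -> 0
  row 24 [11000]: (((1 IMPLIES 0) AND (1 OR NOT 0)) XOR 0) -> 0
  row 25 [11001]: (((1 IMPLIES 1) AND (1 OR NOT 0)) XOR 1) -> 0
  row 26 [11010]: (((1 IMPLIES 0) AND (1 OR NOT 0)) XOR 0) -> 0
  row 27 [11011]: (((1 IMPLIES 1) AND (1 OR NOT 0)) XOR 1) -> 0
  row 28 [11100]: (((1 IMPLIES 0) AND (1 OR NOT 1)) XOR 0) -> 0
  row 29 [11101]: (((1 IMPLIES 1) AND (1 OR NOT 1)) XOR 1) -> 0
  row 30 [11110]: (((1 IMPLIES 0) AND (1 OR NOT 1)) XOR 0) -> 0
  row 31 [11111]: (((1 IMPLIES 1) AND (1 OR NOT 1)) XOR 1) -> 0
Full result column, 4 rows per line (a,b,c fixed per line; d,e runs 00..11 left to right):
  rows 0-3 [a,b,c=000]: 1010  = hex A
  rows 4-7 [a,b,c=001]: 0101  = hex 5
  rows 8-11 [a,b,c=010]: 1010  = hex A
  rows 12-15 [a,b,c=011]: 0101  = hex 5
  rows 16-19 [a,b,c=100]: 0000  = hex 0
  rows 20-23 [a,b,c=101]: 0000  = hex 0
  rows 24-27 [a,b,c=110]: 0000  = hex 0
  rows 28-31 [a,b,c=111]: 0000  = hex 0
Output column (row 0 .. row 31) = 10100101101001010000000000000000
Output column grouped in 4s = 1010 0101 1010 0101 0000 0000 0000 0000 = 0xA5A50000
Convert to decimal digit by digit (value = value*16 + digit):
  A -> 10
  10*16 + 5 = 165
  165*16 + 10 (A) = 2650
  2650*16 + 5 = 42405
  42405*16 + 0 = 678480
  678480*16 + 0 = 10855680
  10855680*16 + 0 = 173690880
  173690880*16 + 0 = 2779054080
Decimal = 2779054080

2779054080


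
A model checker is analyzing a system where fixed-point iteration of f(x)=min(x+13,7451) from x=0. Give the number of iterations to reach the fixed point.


Step 1: x=0, cap=7451, increment=13
Step 2: x grows by 13 each step until capped at 7451; fixed point is x=7451
Step 3: iterations = ceil(7451/13) = 574

574


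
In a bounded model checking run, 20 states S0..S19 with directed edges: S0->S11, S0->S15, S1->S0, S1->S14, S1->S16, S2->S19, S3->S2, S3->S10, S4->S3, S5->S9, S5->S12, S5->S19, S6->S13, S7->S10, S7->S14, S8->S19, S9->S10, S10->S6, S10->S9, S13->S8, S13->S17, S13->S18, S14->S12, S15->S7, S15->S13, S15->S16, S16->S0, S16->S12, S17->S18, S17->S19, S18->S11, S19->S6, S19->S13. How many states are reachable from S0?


BFS from S0:
  layer 0: {S0}
  layer 1: {S11, S15}
  layer 2: {S7, S13, S16}
  layer 3: {S8, S10, S12, S14, S17, S18}
  layer 4: {S6, S9, S19}
Reachable set: {S0, S6, S7, S8, S9, S10, S11, S12, S13, S14, S15, S16, S17, S18, S19}
Count = 15

15


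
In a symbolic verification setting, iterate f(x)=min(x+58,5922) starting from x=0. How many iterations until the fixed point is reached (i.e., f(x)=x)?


Step 1: x=0, cap=5922, increment=58
Step 2: x grows by 58 each step until capped at 5922; fixed point is x=5922
Step 3: iterations = ceil(5922/58) = 103

103


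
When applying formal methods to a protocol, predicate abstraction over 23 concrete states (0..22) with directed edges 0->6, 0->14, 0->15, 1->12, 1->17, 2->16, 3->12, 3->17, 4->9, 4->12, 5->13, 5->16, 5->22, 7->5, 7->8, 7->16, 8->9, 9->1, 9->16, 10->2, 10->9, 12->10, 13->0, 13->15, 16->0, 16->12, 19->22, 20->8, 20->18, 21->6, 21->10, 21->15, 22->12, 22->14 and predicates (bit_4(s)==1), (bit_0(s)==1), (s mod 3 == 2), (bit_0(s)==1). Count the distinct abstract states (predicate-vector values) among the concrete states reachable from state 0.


BFS from 0:
Concrete reachable: {0, 6, 14, 15}
Abstract via predicates (bit_4(s)==1), (bit_0(s)==1), (s mod 3 == 2), (bit_0(s)==1):
  (0,0,0,0) <- {0, 6}
  (0,0,1,0) <- {14}
  (0,1,0,1) <- {15}
Distinct abstract states = 3

3


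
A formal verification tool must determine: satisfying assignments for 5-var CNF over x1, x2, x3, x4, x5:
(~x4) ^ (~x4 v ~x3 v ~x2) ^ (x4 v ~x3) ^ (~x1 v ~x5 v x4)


CNF with 4 clauses over 5 vars (32 assignments).
An assignment satisfies CNF iff every clause has >=1 true literal.
Check each row (bits = x1,x2,x3,x4,x5; clause T/F shown):
  row 0 [00000]: clauses=TTTT -> 1
  row 1 [00001]: clauses=TTTT -> 1
  row 2 [00010]: clauses=FTTT -> 0
  row 3 [00011]: clauses=FTTT -> 0
  row 4 [00100]: clauses=TTFT -> 0
  row 5 [00101]: clauses=TTFT -> 0
  row 6 [00110]: clauses=FTTT -> 0
  row 7 [00111]: clauses=FTTT -> 0
  row 8 [01000]: clauses=TTTT -> 1
  row 9 [01001]: clauses=TTTT -> 1
  row 10 [01010]: clauses=FTTT -> 0
  row 11 [01011]: clauses=FTTT -> 0
  row 12 [01100]: clauses=TTFT -> 0
  row 13 [01101]: clauses=TTFT -> 0
  row 14 [01110]: clauses=FFTT -> 0
  row 15 [01111]: clauses=FFTT -> 0
  row 16 [10000]: clauses=TTTT -> 1
  row 17 [10001]: clauses=TTTF -> 0
  row 18 [10010]: clauses=FTTT -> 0
  row 19 [10011]: clauses=FTTT -> 0
  row 20 [10100]: clauses=TTFT -> 0
  row 21 [10101]: clauses=TTFF -> 0
  row 22 [10110]: clauses=FTTT -> 0
  row 23 [10111]: clauses=FTTT -> 0
  row 24 [11000]: clauses=TTTT -> 1
  row 25 [11001]: clauses=TTTF -> 0
  row 26 [11010]: clauses=FTTT -> 0
  row 27 [11011]: clauses=FTTT -> 0
  row 28 [11100]: clauses=TTFT -> 0
  row 29 [11101]: clauses=TTFF -> 0
  row 30 [11110]: clauses=FFTT -> 0
  row 31 [11111]: clauses=FFTT -> 0
Full result column, 8 rows per line (x1,x2 fixed per line; x3,x4,x5 runs 000..111 left to right):
  rows 0-7 [x1,x2=00]: 11000000  (ones: 2)
  rows 8-15 [x1,x2=01]: 11000000  (ones: 2)
  rows 16-23 [x1,x2=10]: 10000000  (ones: 1)
  rows 24-31 [x1,x2=11]: 10000000  (ones: 1)
Satisfying assignments = 2+2+1+1 = 6

6


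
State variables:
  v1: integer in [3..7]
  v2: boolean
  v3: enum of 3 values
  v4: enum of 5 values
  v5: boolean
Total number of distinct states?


State space = product of domain sizes of all variables.
Domain sizes:
  v1 (integer in [3..7]): 5
  v2 (boolean): 2
  v3 (enum of 3 values): 3
  v4 (enum of 5 values): 5
  v5 (boolean): 2
Product = 5 * 2 * 3 * 5 * 2 = 300

300


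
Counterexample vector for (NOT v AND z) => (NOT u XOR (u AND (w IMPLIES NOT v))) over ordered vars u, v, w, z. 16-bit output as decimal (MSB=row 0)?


F1 = (NOT v AND z)
F2 = (NOT u XOR (u AND (w IMPLIES NOT v)))
Counterexample to F1=>F2 is where F1=1 and F2=0.
Evaluate each row (bits = u,v,w,z, MSB first):
  row 0 [0000]: F1=0 F2=1 -> F1&~F2 -> 0
  row 1 [0001]: F1=1 F2=1 -> F1&~F2 -> 0
  row 2 [0010]: F1=0 F2=1 -> F1&~F2 -> 0
  row 3 [0011]: F1=1 F2=1 -> F1&~F2 -> 0
  row 4 [0100]: F1=0 F2=1 -> F1&~F2 -> 0
  row 5 [0101]: F1=0 F2=1 -> F1&~F2 -> 0
  row 6 [0110]: F1=0 F2=1 -> F1&~F2 -> 0
  row 7 [0111]: F1=0 F2=1 -> F1&~F2 -> 0
  row 8 [1000]: F1=0 F2=1 -> F1&~F2 -> 0
  row 9 [1001]: F1=1 F2=1 -> F1&~F2 -> 0
  row 10 [1010]: F1=0 F2=1 -> F1&~F2 -> 0
  row 11 [1011]: F1=1 F2=1 -> F1&~F2 -> 0
  row 12 [1100]: F1=0 F2=1 -> F1&~F2 -> 0
  row 13 [1101]: F1=0 F2=1 -> F1&~F2 -> 0
  row 14 [1110]: F1=0 F2=0 -> F1&~F2 -> 0
  row 15 [1111]: F1=0 F2=0 -> F1&~F2 -> 0
Full result column, 4 rows per line (u,v fixed per line; w,z runs 00..11 left to right):
  rows 0-3 [u,v=00]: 0000  = hex 0
  rows 4-7 [u,v=01]: 0000  = hex 0
  rows 8-11 [u,v=10]: 0000  = hex 0
  rows 12-15 [u,v=11]: 0000  = hex 0
Counterexample vector (row 0 .. row 15) = 0000000000000000
Output column grouped in 4s = 0000 0000 0000 0000 = 0x0000
Convert to decimal digit by digit (value = value*16 + digit):
  0 -> 0
  0*16 + 0 = 0
  0*16 + 0 = 0
  0*16 + 0 = 0
Decimal = 0

0


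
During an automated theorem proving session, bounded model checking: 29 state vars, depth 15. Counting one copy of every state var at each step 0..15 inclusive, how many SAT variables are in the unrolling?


BMC unrolls to depth k, creating one copy of each state var for steps 0..k.
Step count = 15 + 1 = 16 (steps 0 through 15)
Vars per step = 29
Total = 29 * 16 = 464

464


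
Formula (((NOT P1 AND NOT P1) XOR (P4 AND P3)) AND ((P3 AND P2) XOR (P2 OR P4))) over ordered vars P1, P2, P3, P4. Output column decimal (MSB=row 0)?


Formula: (((NOT P1 AND NOT P1) XOR (P4 AND P3)) AND ((P3 AND P2) XOR (P2 OR P4))) over P1, P2, P3, P4 (16 rows)
Evaluate each row (bits = P1,P2,P3,P4, MSB first):
  row 0 [0000]: (((NOT 0 AND NOT 0) XOR (0 AND 0)) AND ((0 AND 0) XOR (0 OR 0))) -> 0
  row 1 [0001]: (((NOT 0 AND NOT 0) XOR (1 AND 0)) AND ((0 AND 0) XOR (0 OR 1))) -> 1
  row 2 [0010]: (((NOT 0 AND NOT 0) XOR (0 AND 1)) AND ((1 AND 0) XOR (0 OR 0))) -> 0
  row 3 [0011]: (((NOT 0 AND NOT 0) XOR (1 AND 1)) AND ((1 AND 0) XOR (0 OR 1))) -> 0
  row 4 [0100]: (((NOT 0 AND NOT 0) XOR (0 AND 0)) AND ((0 AND 1) XOR (1 OR 0))) -> 1
  row 5 [0101]: (((NOT 0 AND NOT 0) XOR (1 AND 0)) AND ((0 AND 1) XOR (1 OR 1))) -> 1
  row 6 [0110]: (((NOT 0 AND NOT 0) XOR (0 AND 1)) AND ((1 AND 1) XOR (1 OR 0))) -> 0
  row 7 [0111]: (((NOT 0 AND NOT 0) XOR (1 AND 1)) AND ((1 AND 1) XOR (1 OR 1))) -> 0
  row 8 [1000]: (((NOT 1 AND NOT 1) XOR (0 AND 0)) AND ((0 AND 0) XOR (0 OR 0))) -> 0
  row 9 [1001]: (((NOT 1 AND NOT 1) XOR (1 AND 0)) AND ((0 AND 0) XOR (0 OR 1))) -> 0
  row 10 [1010]: (((NOT 1 AND NOT 1) XOR (0 AND 1)) AND ((1 AND 0) XOR (0 OR 0))) -> 0
  row 11 [1011]: (((NOT 1 AND NOT 1) XOR (1 AND 1)) AND ((1 AND 0) XOR (0 OR 1))) -> 1
  row 12 [1100]: (((NOT 1 AND NOT 1) XOR (0 AND 0)) AND ((0 AND 1) XOR (1 OR 0))) -> 0
  row 13 [1101]: (((NOT 1 AND NOT 1) XOR (1 AND 0)) AND ((0 AND 1) XOR (1 OR 1))) -> 0
  row 14 [1110]: (((NOT 1 AND NOT 1) XOR (0 AND 1)) AND ((1 AND 1) XOR (1 OR 0))) -> 0
  row 15 [1111]: (((NOT 1 AND NOT 1) XOR (1 AND 1)) AND ((1 AND 1) XOR (1 OR 1))) -> 0
Full result column, 4 rows per line (P1,P2 fixed per line; P3,P4 runs 00..11 left to right):
  rows 0-3 [P1,P2=00]: 0100  = hex 4
  rows 4-7 [P1,P2=01]: 1100  = hex C
  rows 8-11 [P1,P2=10]: 0001  = hex 1
  rows 12-15 [P1,P2=11]: 0000  = hex 0
Output column (row 0 .. row 15) = 0100110000010000
Output column grouped in 4s = 0100 1100 0001 0000 = 0x4C10
Convert to decimal digit by digit (value = value*16 + digit):
  4 -> 4
  4*16 + 12 (C) = 76
  76*16 + 1 = 1217
  1217*16 + 0 = 19472
Decimal = 19472

19472


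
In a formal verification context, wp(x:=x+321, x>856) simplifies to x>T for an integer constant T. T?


Formula: wp(x:=E, P) = P[E/x] (substitute E for x in postcondition)
Step 1: Postcondition: x>856
Step 2: Substitute x+321 for x: x+321>856
Step 3: Solve for x: x > 856-321 = 535

535


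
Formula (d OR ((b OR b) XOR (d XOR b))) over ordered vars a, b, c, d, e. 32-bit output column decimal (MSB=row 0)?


Formula: (d OR ((b OR b) XOR (d XOR b))) over a, b, c, d, e (32 rows)
Evaluate each row (bits = a,b,c,d,e, MSB first):
  row 0 [00000]: (0 OR ((0 OR 0) XOR (0 XOR 0))) -> 0
  row 1 [00001]: (0 OR ((0 OR 0) XOR (0 XOR 0))) -> 0
  row 2 [00010]: (1 OR ((0 OR 0) XOR (1 XOR 0))) -> 1
  row 3 [00011]: (1 OR ((0 OR 0) XOR (1 XOR 0))) -> 1
  row 4 [00100]: (0 OR ((0 OR 0) XOR (0 XOR 0))) -> 0
  row 5 [00101]: (0 OR ((0 OR 0) XOR (0 XOR 0))) -> 0
  row 6 [00110]: (1 OR ((0 OR 0) XOR (1 XOR 0))) -> 1
  row 7 [00111]: (1 OR ((0 OR 0) XOR (1 XOR 0))) -> 1
  row 8 [01000]: (0 OR ((1 OR 1) XOR (0 XOR 1))) -> 0
  row 9 [01001]: (0 OR ((1 OR 1) XOR (0 XOR 1))) -> 0
  row 10 [01010]: (1 OR ((1 OR 1) XOR (1 XOR 1))) -> 1
  row 11 [01011]: (1 OR ((1 OR 1) XOR (1 XOR 1))) -> 1
  row 12 [01100]: (0 OR ((1 OR 1) XOR (0 XOR 1))) -> 0
  row 13 [01101]: (0 OR ((1 OR 1) XOR (0 XOR 1))) -> 0
  row 14 [01110]: (1 OR ((1 OR 1) XOR (1 XOR 1))) -> 1
  row 15 [01111]: (1 OR ((1 OR 1) XOR (1 XOR 1))) -> 1
  row 16 [10000]: (0 OR ((0 OR 0) XOR (0 XOR 0))) -> 0
  row 17 [10001]: (0 OR ((0 OR 0) XOR (0 XOR 0))) -> 0
  row 18 [10010]: (1 OR ((0 OR 0) XOR (1 XOR 0))) -> 1
  row 19 [10011]: (1 OR ((0 OR 0) XOR (1 XOR 0))) -> 1
  row 20 [10100]: (0 OR ((0 OR 0) XOR (0 XOR 0))) -> 0
  row 21 [10101]: (0 OR ((0 OR 0) XOR (0 XOR 0))) -> 0
  row 22 [10110]: (1 OR ((0 OR 0) XOR (1 XOR 0))) -> 1
  row 23 [10111]: (1 OR ((0 OR 0) XOR (1 XOR 0))) -> 1
  row 24 [11000]: (0 OR ((1 OR 1) XOR (0 XOR 1))) -> 0
  row 25 [11001]: (0 OR ((1 OR 1) XOR (0 XOR 1))) -> 0
  row 26 [11010]: (1 OR ((1 OR 1) XOR (1 XOR 1))) -> 1
  row 27 [11011]: (1 OR ((1 OR 1) XOR (1 XOR 1))) -> 1
  row 28 [11100]: (0 OR ((1 OR 1) XOR (0 XOR 1))) -> 0
  row 29 [11101]: (0 OR ((1 OR 1) XOR (0 XOR 1))) -> 0
  row 30 [11110]: (1 OR ((1 OR 1) XOR (1 XOR 1))) -> 1
  row 31 [11111]: (1 OR ((1 OR 1) XOR (1 XOR 1))) -> 1
Full result column, 4 rows per line (a,b,c fixed per line; d,e runs 00..11 left to right):
  rows 0-3 [a,b,c=000]: 0011  = hex 3
  rows 4-7 [a,b,c=001]: 0011  = hex 3
  rows 8-11 [a,b,c=010]: 0011  = hex 3
  rows 12-15 [a,b,c=011]: 0011  = hex 3
  rows 16-19 [a,b,c=100]: 0011  = hex 3
  rows 20-23 [a,b,c=101]: 0011  = hex 3
  rows 24-27 [a,b,c=110]: 0011  = hex 3
  rows 28-31 [a,b,c=111]: 0011  = hex 3
Output column (row 0 .. row 31) = 00110011001100110011001100110011
Output column grouped in 4s = 0011 0011 0011 0011 0011 0011 0011 0011 = 0x33333333
Convert to decimal digit by digit (value = value*16 + digit):
  3 -> 3
  3*16 + 3 = 51
  51*16 + 3 = 819
  819*16 + 3 = 13107
  13107*16 + 3 = 209715
  209715*16 + 3 = 3355443
  3355443*16 + 3 = 53687091
  53687091*16 + 3 = 858993459
Decimal = 858993459

858993459


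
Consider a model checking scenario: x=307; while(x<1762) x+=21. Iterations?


Step 1: x goes from 307 toward 1762 by 21; the body runs while x<1762, so iterations = ceil((bound-start)/step)
Step 2: Distance=1455
Step 3: ceil(1455/21)=70

70


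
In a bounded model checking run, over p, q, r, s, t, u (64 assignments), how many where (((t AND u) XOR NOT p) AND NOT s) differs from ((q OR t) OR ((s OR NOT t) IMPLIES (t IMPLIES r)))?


F1 = (((t AND u) XOR NOT p) AND NOT s)
F2 = ((q OR t) OR ((s OR NOT t) IMPLIES (t IMPLIES r)))
Evaluate both on each of 64 rows (bits = p,q,r,s,t,u):
  row 0 [000000]: F1=1 F2=1 -> 0
  row 1 [000001]: F1=1 F2=1 -> 0
  row 2 [000010]: F1=1 F2=1 -> 0
  row 3 [000011]: F1=0 F2=1 (differ) -> 1
  row 4 [000100]: F1=0 F2=1 (differ) -> 1
  (every remaining row is evaluated the same way; all 64 results are listed next)
Full result column, 8 rows per line (p,q,r fixed per line; s,t,u runs 000..111 left to right):
  rows 0-7 [p,q,r=000]: 00011111  (ones: 5)
  rows 8-15 [p,q,r=001]: 00011111  (ones: 5)
  rows 16-23 [p,q,r=010]: 00011111  (ones: 5)
  rows 24-31 [p,q,r=011]: 00011111  (ones: 5)
  rows 32-39 [p,q,r=100]: 11101111  (ones: 7)
  rows 40-47 [p,q,r=101]: 11101111  (ones: 7)
  rows 48-55 [p,q,r=110]: 11101111  (ones: 7)
  rows 56-63 [p,q,r=111]: 11101111  (ones: 7)
Disagreements = 5+5+5+5+7+7+7+7 = 48

48


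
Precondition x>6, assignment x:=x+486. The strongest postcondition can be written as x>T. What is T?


Formula: sp(P, x:=E) = exists old_x. (x = E[old_x/x]) AND P[old_x/x] (old_x is the value of x before the assignment; eliminate old_x by solving x = E[old_x/x] for old_x)
Step 1: Precondition P: x>6, i.e. old_x > 6
Step 2: Assignment gives x = old_x + 486, so old_x = x - 486
Step 3: Substitute into P: x - 486 > 6
Step 4: Simplify: x > 6+486 = 492

492


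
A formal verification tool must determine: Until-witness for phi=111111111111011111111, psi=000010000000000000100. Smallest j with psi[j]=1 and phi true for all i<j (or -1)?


(phi U psi) at 0: need smallest j with psi[j]=1 and phi[i]=1 for all i in [0,j).
Scan from step 0:
  step 0: phi=1, psi=0 -> continue
  step 1: phi=1, psi=0 -> continue
  step 2: phi=1, psi=0 -> continue
  step 3: phi=1, psi=0 -> continue
  step 4: psi=1 and phi held for [0,4) -> witness found
Witness step = 4

4


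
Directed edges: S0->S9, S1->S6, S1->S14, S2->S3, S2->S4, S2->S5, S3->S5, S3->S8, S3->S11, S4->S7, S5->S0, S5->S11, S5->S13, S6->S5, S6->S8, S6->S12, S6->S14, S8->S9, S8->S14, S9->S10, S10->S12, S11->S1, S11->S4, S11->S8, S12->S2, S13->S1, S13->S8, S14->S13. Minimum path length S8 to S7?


BFS layer-by-layer from S8:
  dist 0: {S8}
  dist 1: {S9, S14}
  dist 2: {S10, S13}
  dist 3: {S1, S12}
  dist 4: {S2, S6}
  dist 5: {S3, S4, S5}
  dist 6: {S0, S7, S11}
  -> S7 reached at distance 6
Shortest path length = 6

6


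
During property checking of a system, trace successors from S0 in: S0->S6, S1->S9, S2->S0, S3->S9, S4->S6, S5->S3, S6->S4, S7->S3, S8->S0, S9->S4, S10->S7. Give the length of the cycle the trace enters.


Trace from S0 until a state repeats:
  S0 -> S6 -> S4 -> S6
S6 first seen at step 1, revisited at step 3.
Cycle length = 3 - 1 = 2

2


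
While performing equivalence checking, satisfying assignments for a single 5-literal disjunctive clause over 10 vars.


Step 1: Total=2^10=1024
Step 2: Unsat when all 5 false: 2^5=32
Step 3: Sat=1024-32=992

992


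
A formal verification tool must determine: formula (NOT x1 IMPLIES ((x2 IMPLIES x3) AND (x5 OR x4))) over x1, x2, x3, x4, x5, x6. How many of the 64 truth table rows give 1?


Formula: (NOT x1 IMPLIES ((x2 IMPLIES x3) AND (x5 OR x4))) over 6 vars (64 rows)
Evaluate each row (x1, x2, x3, x4, x5, x6 as bits, MSB first):
  row 0 [000000]: (NOT 0 IMPLIES ((0 IMPLIES 0) AND (0 OR 0))) -> 0
  row 1 [000001]: (NOT 0 IMPLIES ((0 IMPLIES 0) AND (0 OR 0))) -> 0
  row 2 [000010]: (NOT 0 IMPLIES ((0 IMPLIES 0) AND (1 OR 0))) -> 1
  row 3 [000011]: (NOT 0 IMPLIES ((0 IMPLIES 0) AND (1 OR 0))) -> 1
  row 4 [000100]: (NOT 0 IMPLIES ((0 IMPLIES 0) AND (0 OR 1))) -> 1
  (every remaining row is evaluated the same way; all 64 results are listed next)
Full result column, 8 rows per line (x1,x2,x3 fixed per line; x4,x5,x6 runs 000..111 left to right):
  rows 0-7 [x1,x2,x3=000]: 00111111  (ones: 6)
  rows 8-15 [x1,x2,x3=001]: 00111111  (ones: 6)
  rows 16-23 [x1,x2,x3=010]: 00000000  (ones: 0)
  rows 24-31 [x1,x2,x3=011]: 00111111  (ones: 6)
  rows 32-39 [x1,x2,x3=100]: 11111111  (ones: 8)
  rows 40-47 [x1,x2,x3=101]: 11111111  (ones: 8)
  rows 48-55 [x1,x2,x3=110]: 11111111  (ones: 8)
  rows 56-63 [x1,x2,x3=111]: 11111111  (ones: 8)
Count of 1-rows = 6+6+0+6+8+8+8+8 = 50

50


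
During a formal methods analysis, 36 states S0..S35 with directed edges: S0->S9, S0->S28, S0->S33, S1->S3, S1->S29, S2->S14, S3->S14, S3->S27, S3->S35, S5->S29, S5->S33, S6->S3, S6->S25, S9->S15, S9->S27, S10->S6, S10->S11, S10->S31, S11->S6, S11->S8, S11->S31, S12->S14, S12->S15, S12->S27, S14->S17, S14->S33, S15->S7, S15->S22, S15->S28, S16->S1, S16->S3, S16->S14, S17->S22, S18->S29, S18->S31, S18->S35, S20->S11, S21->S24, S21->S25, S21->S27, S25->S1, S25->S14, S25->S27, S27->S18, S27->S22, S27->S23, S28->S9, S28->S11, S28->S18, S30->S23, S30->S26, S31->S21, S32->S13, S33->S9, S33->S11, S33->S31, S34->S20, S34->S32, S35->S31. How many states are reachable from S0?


BFS from S0:
  layer 0: {S0}
  layer 1: {S9, S28, S33}
  layer 2: {S11, S15, S18, S27, S31}
  layer 3: {S6, S7, S8, S21, S22, S23, S29, S35}
  layer 4: {S3, S24, S25}
  layer 5: {S1, S14}
  layer 6: {S17}
Reachable set: {S0, S1, S3, S6, S7, S8, S9, S11, S14, S15, S17, S18, S21, S22, S23, S24, S25, S27, S28, S29, S31, S33, S35}
Count = 23

23


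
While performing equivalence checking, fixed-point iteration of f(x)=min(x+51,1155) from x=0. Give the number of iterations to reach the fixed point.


Step 1: x=0, cap=1155, increment=51
Step 2: x grows by 51 each step until capped at 1155; fixed point is x=1155
Step 3: iterations = ceil(1155/51) = 23

23


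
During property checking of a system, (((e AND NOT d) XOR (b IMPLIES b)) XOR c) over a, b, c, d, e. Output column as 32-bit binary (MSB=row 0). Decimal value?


Formula: (((e AND NOT d) XOR (b IMPLIES b)) XOR c) over a, b, c, d, e (32 rows)
Evaluate each row (bits = a,b,c,d,e, MSB first):
  row 0 [00000]: (((0 AND NOT 0) XOR (0 IMPLIES 0)) XOR 0) -> 1
  row 1 [00001]: (((1 AND NOT 0) XOR (0 IMPLIES 0)) XOR 0) -> 0
  row 2 [00010]: (((0 AND NOT 1) XOR (0 IMPLIES 0)) XOR 0) -> 1
  row 3 [00011]: (((1 AND NOT 1) XOR (0 IMPLIES 0)) XOR 0) -> 1
  row 4 [00100]: (((0 AND NOT 0) XOR (0 IMPLIES 0)) XOR 1) -> 0
  row 5 [00101]: (((1 AND NOT 0) XOR (0 IMPLIES 0)) XOR 1) -> 1
  row 6 [00110]: (((0 AND NOT 1) XOR (0 IMPLIES 0)) XOR 1) -> 0
  row 7 [00111]: (((1 AND NOT 1) XOR (0 IMPLIES 0)) XOR 1) -> 0
  row 8 [01000]: (((0 AND NOT 0) XOR (1 IMPLIES 1)) XOR 0) -> 1
  row 9 [01001]: (((1 AND NOT 0) XOR (1 IMPLIES 1)) XOR 0) -> 0
  row 10 [01010]: (((0 AND NOT 1) XOR (1 IMPLIES 1)) XOR 0) -> 1
  row 11 [01011]: (((1 AND NOT 1) XOR (1 IMPLIES 1)) XOR 0) -> 1
  row 12 [01100]: (((0 AND NOT 0) XOR (1 IMPLIES 1)) XOR 1) -> 0
  row 13 [01101]: (((1 AND NOT 0) XOR (1 IMPLIES 1)) XOR 1) -> 1
  row 14 [01110]: (((0 AND NOT 1) XOR (1 IMPLIES 1)) XOR 1) -> 0
  row 15 [01111]: (((1 AND NOT 1) XOR (1 IMPLIES 1)) XOR 1) -> 0
  row 16 [10000]: (((0 AND NOT 0) XOR (0 IMPLIES 0)) XOR 0) -> 1
  row 17 [10001]: (((1 AND NOT 0) XOR (0 IMPLIES 0)) XOR 0) -> 0
  row 18 [10010]: (((0 AND NOT 1) XOR (0 IMPLIES 0)) XOR 0) -> 1
  row 19 [10011]: (((1 AND NOT 1) XOR (0 IMPLIES 0)) XOR 0) -> 1
  row 20 [10100]: (((0 AND NOT 0) XOR (0 IMPLIES 0)) XOR 1) -> 0
  row 21 [10101]: (((1 AND NOT 0) XOR (0 IMPLIES 0)) XOR 1) -> 1
  row 22 [10110]: (((0 AND NOT 1) XOR (0 IMPLIES 0)) XOR 1) -> 0
  row 23 [10111]: (((1 AND NOT 1) XOR (0 IMPLIES 0)) XOR 1) -> 0
  row 24 [11000]: (((0 AND NOT 0) XOR (1 IMPLIES 1)) XOR 0) -> 1
  row 25 [11001]: (((1 AND NOT 0) XOR (1 IMPLIES 1)) XOR 0) -> 0
  row 26 [11010]: (((0 AND NOT 1) XOR (1 IMPLIES 1)) XOR 0) -> 1
  row 27 [11011]: (((1 AND NOT 1) XOR (1 IMPLIES 1)) XOR 0) -> 1
  row 28 [11100]: (((0 AND NOT 0) XOR (1 IMPLIES 1)) XOR 1) -> 0
  row 29 [11101]: (((1 AND NOT 0) XOR (1 IMPLIES 1)) XOR 1) -> 1
  row 30 [11110]: (((0 AND NOT 1) XOR (1 IMPLIES 1)) XOR 1) -> 0
  row 31 [11111]: (((1 AND NOT 1) XOR (1 IMPLIES 1)) XOR 1) -> 0
Full result column, 4 rows per line (a,b,c fixed per line; d,e runs 00..11 left to right):
  rows 0-3 [a,b,c=000]: 1011  = hex B
  rows 4-7 [a,b,c=001]: 0100  = hex 4
  rows 8-11 [a,b,c=010]: 1011  = hex B
  rows 12-15 [a,b,c=011]: 0100  = hex 4
  rows 16-19 [a,b,c=100]: 1011  = hex B
  rows 20-23 [a,b,c=101]: 0100  = hex 4
  rows 24-27 [a,b,c=110]: 1011  = hex B
  rows 28-31 [a,b,c=111]: 0100  = hex 4
Output column (row 0 .. row 31) = 10110100101101001011010010110100
Output column grouped in 4s = 1011 0100 1011 0100 1011 0100 1011 0100 = 0xB4B4B4B4
Convert to decimal digit by digit (value = value*16 + digit):
  B -> 11
  11*16 + 4 = 180
  180*16 + 11 (B) = 2891
  2891*16 + 4 = 46260
  46260*16 + 11 (B) = 740171
  740171*16 + 4 = 11842740
  11842740*16 + 11 (B) = 189483851
  189483851*16 + 4 = 3031741620
Decimal = 3031741620

3031741620
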